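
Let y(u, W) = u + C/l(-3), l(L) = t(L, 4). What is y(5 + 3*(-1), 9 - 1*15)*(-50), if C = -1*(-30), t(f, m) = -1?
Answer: 1400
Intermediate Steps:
l(L) = -1
C = 30
y(u, W) = -30 + u (y(u, W) = u + 30/(-1) = u + 30*(-1) = u - 30 = -30 + u)
y(5 + 3*(-1), 9 - 1*15)*(-50) = (-30 + (5 + 3*(-1)))*(-50) = (-30 + (5 - 3))*(-50) = (-30 + 2)*(-50) = -28*(-50) = 1400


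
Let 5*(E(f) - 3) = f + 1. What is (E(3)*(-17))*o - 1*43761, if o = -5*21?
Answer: -36978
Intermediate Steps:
E(f) = 16/5 + f/5 (E(f) = 3 + (f + 1)/5 = 3 + (1 + f)/5 = 3 + (1/5 + f/5) = 16/5 + f/5)
o = -105
(E(3)*(-17))*o - 1*43761 = ((16/5 + (1/5)*3)*(-17))*(-105) - 1*43761 = ((16/5 + 3/5)*(-17))*(-105) - 43761 = ((19/5)*(-17))*(-105) - 43761 = -323/5*(-105) - 43761 = 6783 - 43761 = -36978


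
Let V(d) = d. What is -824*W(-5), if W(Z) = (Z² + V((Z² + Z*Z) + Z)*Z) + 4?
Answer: 161504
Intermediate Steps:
W(Z) = 4 + Z² + Z*(Z + 2*Z²) (W(Z) = (Z² + ((Z² + Z*Z) + Z)*Z) + 4 = (Z² + ((Z² + Z²) + Z)*Z) + 4 = (Z² + (2*Z² + Z)*Z) + 4 = (Z² + (Z + 2*Z²)*Z) + 4 = (Z² + Z*(Z + 2*Z²)) + 4 = 4 + Z² + Z*(Z + 2*Z²))
-824*W(-5) = -824*(4 + 2*(-5)² + 2*(-5)³) = -824*(4 + 2*25 + 2*(-125)) = -824*(4 + 50 - 250) = -824*(-196) = 161504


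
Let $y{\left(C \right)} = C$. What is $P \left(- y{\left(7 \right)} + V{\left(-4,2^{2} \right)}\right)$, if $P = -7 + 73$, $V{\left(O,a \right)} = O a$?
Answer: $-1518$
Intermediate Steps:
$P = 66$
$P \left(- y{\left(7 \right)} + V{\left(-4,2^{2} \right)}\right) = 66 \left(\left(-1\right) 7 - 4 \cdot 2^{2}\right) = 66 \left(-7 - 16\right) = 66 \left(-23\right) = -1518$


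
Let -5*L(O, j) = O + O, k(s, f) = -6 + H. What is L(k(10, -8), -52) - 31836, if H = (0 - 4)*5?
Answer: -159128/5 ≈ -31826.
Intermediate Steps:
H = -20 (H = -4*5 = -20)
k(s, f) = -26 (k(s, f) = -6 - 20 = -26)
L(O, j) = -2*O/5 (L(O, j) = -(O + O)/5 = -2*O/5)
L(k(10, -8), -52) - 31836 = -⅖*(-26) - 31836 = 52/5 - 31836 = -159128/5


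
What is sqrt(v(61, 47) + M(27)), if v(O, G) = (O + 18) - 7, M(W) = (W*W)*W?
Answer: 3*sqrt(2195) ≈ 140.55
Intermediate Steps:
M(W) = W**3 (M(W) = W**2*W = W**3)
v(O, G) = 11 + O (v(O, G) = (18 + O) - 7 = 11 + O)
sqrt(v(61, 47) + M(27)) = sqrt((11 + 61) + 27**3) = sqrt(72 + 19683) = sqrt(19755) = 3*sqrt(2195)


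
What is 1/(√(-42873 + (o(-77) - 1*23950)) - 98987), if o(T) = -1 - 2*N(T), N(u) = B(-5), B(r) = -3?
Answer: -98987/9798492987 - I*√66818/9798492987 ≈ -1.0102e-5 - 2.6381e-8*I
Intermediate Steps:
N(u) = -3
o(T) = 5 (o(T) = -1 - 2*(-3) = -1 + 6 = 5)
1/(√(-42873 + (o(-77) - 1*23950)) - 98987) = 1/(√(-42873 + (5 - 1*23950)) - 98987) = 1/(√(-42873 + (5 - 23950)) - 98987) = 1/(√(-42873 - 23945) - 98987) = 1/(√(-66818) - 98987) = 1/(I*√66818 - 98987) = 1/(-98987 + I*√66818)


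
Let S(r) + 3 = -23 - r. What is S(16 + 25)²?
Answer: 4489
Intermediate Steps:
S(r) = -26 - r (S(r) = -3 + (-23 - r) = -26 - r)
S(16 + 25)² = (-26 - (16 + 25))² = (-26 - 1*41)² = (-26 - 41)² = (-67)² = 4489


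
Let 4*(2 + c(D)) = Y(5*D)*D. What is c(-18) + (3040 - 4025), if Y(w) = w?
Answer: -582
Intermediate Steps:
c(D) = -2 + 5*D²/4 (c(D) = -2 + ((5*D)*D)/4 = -2 + (5*D²)/4 = -2 + 5*D²/4)
c(-18) + (3040 - 4025) = (-2 + (5/4)*(-18)²) + (3040 - 4025) = (-2 + (5/4)*324) - 985 = (-2 + 405) - 985 = 403 - 985 = -582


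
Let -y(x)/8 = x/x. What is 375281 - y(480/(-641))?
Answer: 375289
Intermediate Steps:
y(x) = -8 (y(x) = -8*x/x = -8*1 = -8)
375281 - y(480/(-641)) = 375281 - 1*(-8) = 375281 + 8 = 375289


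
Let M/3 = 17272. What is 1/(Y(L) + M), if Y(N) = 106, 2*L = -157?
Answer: 1/51922 ≈ 1.9260e-5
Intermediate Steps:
L = -157/2 (L = (½)*(-157) = -157/2 ≈ -78.500)
M = 51816 (M = 3*17272 = 51816)
1/(Y(L) + M) = 1/(106 + 51816) = 1/51922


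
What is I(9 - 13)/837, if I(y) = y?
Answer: -4/837 ≈ -0.0047790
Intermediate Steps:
I(9 - 13)/837 = (9 - 13)/837 = -4*1/837 = -4/837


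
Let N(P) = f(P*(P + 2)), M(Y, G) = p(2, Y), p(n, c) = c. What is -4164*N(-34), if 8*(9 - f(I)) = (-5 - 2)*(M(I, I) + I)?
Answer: -7965732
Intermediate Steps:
M(Y, G) = Y
f(I) = 9 + 7*I/4 (f(I) = 9 - (-5 - 2)*(I + I)/8 = 9 - (-7)*2*I/8 = 9 - (-7)*I/4 = 9 + 7*I/4)
N(P) = 9 + 7*P*(2 + P)/4 (N(P) = 9 + 7*(P*(P + 2))/4 = 9 + 7*(P*(2 + P))/4 = 9 + 7*P*(2 + P)/4)
-4164*N(-34) = -4164*(9 + (7/4)*(-34)*(2 - 34)) = -4164*(9 + (7/4)*(-34)*(-32)) = -4164*(9 + 1904) = -4164*1913 = -7965732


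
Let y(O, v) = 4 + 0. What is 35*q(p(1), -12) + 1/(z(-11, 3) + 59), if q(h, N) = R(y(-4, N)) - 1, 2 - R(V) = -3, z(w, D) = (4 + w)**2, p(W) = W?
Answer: 15121/108 ≈ 140.01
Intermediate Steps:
y(O, v) = 4
R(V) = 5 (R(V) = 2 - 1*(-3) = 2 + 3 = 5)
q(h, N) = 4 (q(h, N) = 5 - 1 = 4)
35*q(p(1), -12) + 1/(z(-11, 3) + 59) = 35*4 + 1/((4 - 11)**2 + 59) = 140 + 1/((-7)**2 + 59) = 140 + 1/(49 + 59) = 140 + 1/108 = 15121/108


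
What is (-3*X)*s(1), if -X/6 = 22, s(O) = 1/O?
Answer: 396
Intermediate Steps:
X = -132 (X = -6*22 = -132)
(-3*X)*s(1) = -3*(-132)/1 = 396*1 = 396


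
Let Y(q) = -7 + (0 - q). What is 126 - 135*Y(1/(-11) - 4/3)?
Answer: 9666/11 ≈ 878.73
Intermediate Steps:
Y(q) = -7 - q
126 - 135*Y(1/(-11) - 4/3) = 126 - 135*(-7 - (1/(-11) - 4/3)) = 126 - 135*(-7 - (1*(-1/11) - 4*1/3)) = 126 - 135*(-7 - (-1/11 - 4/3)) = 126 - 135*(-7 - 1*(-47/33)) = 126 - 135*(-7 + 47/33) = 126 - 135*(-184/33) = 126 + 8280/11 = 9666/11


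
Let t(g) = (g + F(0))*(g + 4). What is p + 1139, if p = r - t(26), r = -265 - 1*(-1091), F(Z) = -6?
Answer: 1365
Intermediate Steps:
r = 826 (r = -265 + 1091 = 826)
t(g) = (-6 + g)*(4 + g) (t(g) = (g - 6)*(g + 4) = (-6 + g)*(4 + g))
p = 226 (p = 826 - (-24 + 26**2 - 2*26) = 826 - (-24 + 676 - 52) = 826 - 1*600 = 826 - 600 = 226)
p + 1139 = 226 + 1139 = 1365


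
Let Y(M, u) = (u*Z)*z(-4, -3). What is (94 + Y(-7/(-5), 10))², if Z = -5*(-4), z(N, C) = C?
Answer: 256036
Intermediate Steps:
Z = 20
Y(M, u) = -60*u (Y(M, u) = (u*20)*(-3) = (20*u)*(-3) = -60*u)
(94 + Y(-7/(-5), 10))² = (94 - 60*10)² = (94 - 600)² = (-506)² = 256036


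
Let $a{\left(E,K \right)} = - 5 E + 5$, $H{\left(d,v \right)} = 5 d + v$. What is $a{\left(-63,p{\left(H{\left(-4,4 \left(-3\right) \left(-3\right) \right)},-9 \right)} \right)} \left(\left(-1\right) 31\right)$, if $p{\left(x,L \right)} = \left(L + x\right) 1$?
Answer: $-9920$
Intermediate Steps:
$H{\left(d,v \right)} = v + 5 d$
$p{\left(x,L \right)} = L + x$
$a{\left(E,K \right)} = 5 - 5 E$
$a{\left(-63,p{\left(H{\left(-4,4 \left(-3\right) \left(-3\right) \right)},-9 \right)} \right)} \left(\left(-1\right) 31\right) = \left(5 - -315\right) \left(\left(-1\right) 31\right) = \left(5 + 315\right) \left(-31\right) = 320 \left(-31\right) = -9920$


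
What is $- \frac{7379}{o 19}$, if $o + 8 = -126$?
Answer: $\frac{7379}{2546} \approx 2.8983$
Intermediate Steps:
$o = -134$ ($o = -8 - 126 = -134$)
$- \frac{7379}{o 19} = - \frac{7379}{\left(-134\right) 19} = - \frac{7379}{-2546} = \left(-7379\right) \left(- \frac{1}{2546}\right) = \frac{7379}{2546}$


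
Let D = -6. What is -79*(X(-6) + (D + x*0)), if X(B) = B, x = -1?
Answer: 948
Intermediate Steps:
-79*(X(-6) + (D + x*0)) = -79*(-6 + (-6 - 1*0)) = -79*(-6 + (-6 + 0)) = -79*(-6 - 6) = -79*(-12) = 948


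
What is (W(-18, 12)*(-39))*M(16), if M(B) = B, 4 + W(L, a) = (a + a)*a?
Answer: -177216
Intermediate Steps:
W(L, a) = -4 + 2*a² (W(L, a) = -4 + (a + a)*a = -4 + (2*a)*a = -4 + 2*a²)
(W(-18, 12)*(-39))*M(16) = ((-4 + 2*12²)*(-39))*16 = ((-4 + 2*144)*(-39))*16 = ((-4 + 288)*(-39))*16 = (284*(-39))*16 = -11076*16 = -177216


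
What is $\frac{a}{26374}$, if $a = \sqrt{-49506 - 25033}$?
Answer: $\frac{i \sqrt{74539}}{26374} \approx 0.010352 i$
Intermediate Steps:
$a = i \sqrt{74539}$ ($a = \sqrt{-74539} = i \sqrt{74539} \approx 273.02 i$)
$\frac{a}{26374} = \frac{i \sqrt{74539}}{26374}$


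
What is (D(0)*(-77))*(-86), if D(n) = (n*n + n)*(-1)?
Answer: 0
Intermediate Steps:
D(n) = -n - n² (D(n) = (n² + n)*(-1) = (n + n²)*(-1) = -n - n²)
(D(0)*(-77))*(-86) = (-1*0*(1 + 0)*(-77))*(-86) = (-1*0*1*(-77))*(-86) = (0*(-77))*(-86) = 0*(-86) = 0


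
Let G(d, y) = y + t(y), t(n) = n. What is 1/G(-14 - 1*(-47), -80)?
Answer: -1/160 ≈ -0.0062500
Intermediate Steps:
G(d, y) = 2*y (G(d, y) = y + y = 2*y)
1/G(-14 - 1*(-47), -80) = 1/(2*(-80)) = 1/(-160) = -1/160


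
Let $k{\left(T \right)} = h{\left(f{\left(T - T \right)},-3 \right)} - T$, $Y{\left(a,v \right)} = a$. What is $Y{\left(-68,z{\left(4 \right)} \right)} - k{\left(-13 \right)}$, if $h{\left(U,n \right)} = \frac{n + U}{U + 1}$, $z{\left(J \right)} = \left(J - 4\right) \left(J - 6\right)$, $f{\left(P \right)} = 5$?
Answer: $- \frac{244}{3} \approx -81.333$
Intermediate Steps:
$z{\left(J \right)} = \left(-6 + J\right) \left(-4 + J\right)$ ($z{\left(J \right)} = \left(-4 + J\right) \left(-6 + J\right) = \left(-6 + J\right) \left(-4 + J\right)$)
$h{\left(U,n \right)} = \frac{U + n}{1 + U}$
$k{\left(T \right)} = \frac{1}{3} - T$ ($k{\left(T \right)} = \frac{5 - 3}{1 + 5} - T = \frac{1}{6} \cdot 2 - T = \frac{1}{3} - T$)
$Y{\left(-68,z{\left(4 \right)} \right)} - k{\left(-13 \right)} = -68 - \left(\frac{1}{3} - -13\right) = -68 - \left(\frac{1}{3} + 13\right) = -68 - \frac{40}{3} = - \frac{244}{3}$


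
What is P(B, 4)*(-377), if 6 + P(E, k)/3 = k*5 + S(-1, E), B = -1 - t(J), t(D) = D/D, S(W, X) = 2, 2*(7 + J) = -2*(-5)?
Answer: -18096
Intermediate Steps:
J = -2 (J = -7 + (-2*(-5))/2 = -7 + (½)*10 = -7 + 5 = -2)
t(D) = 1
B = -2 (B = -1 - 1*1 = -1 - 1 = -2)
P(E, k) = -12 + 15*k (P(E, k) = -18 + 3*(k*5 + 2) = -18 + 3*(5*k + 2) = -18 + 3*(2 + 5*k) = -18 + (6 + 15*k) = -12 + 15*k)
P(B, 4)*(-377) = (-12 + 15*4)*(-377) = (-12 + 60)*(-377) = 48*(-377) = -18096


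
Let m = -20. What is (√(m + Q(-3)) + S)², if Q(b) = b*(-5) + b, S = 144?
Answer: 20728 + 576*I*√2 ≈ 20728.0 + 814.59*I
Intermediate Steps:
Q(b) = -4*b (Q(b) = -5*b + b = -4*b)
(√(m + Q(-3)) + S)² = (√(-20 - 4*(-3)) + 144)² = (√(-20 + 12) + 144)² = (√(-8) + 144)² = (2*I*√2 + 144)² = (144 + 2*I*√2)²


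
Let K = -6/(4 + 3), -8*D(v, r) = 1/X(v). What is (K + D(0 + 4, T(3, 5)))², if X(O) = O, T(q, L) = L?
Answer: 39601/50176 ≈ 0.78924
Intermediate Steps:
D(v, r) = -1/(8*v)
K = -6/7 ≈ -0.85714
(K + D(0 + 4, T(3, 5)))² = (-6/7 - 1/(8*(0 + 4)))² = (-6/7 - ⅛/4)² = (-6/7 - ⅛*¼)² = (-6/7 - 1/32)² = (-199/224)² = 39601/50176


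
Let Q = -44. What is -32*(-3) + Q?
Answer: 52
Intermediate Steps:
-32*(-3) + Q = -32*(-3) - 44 = 96 - 44 = 52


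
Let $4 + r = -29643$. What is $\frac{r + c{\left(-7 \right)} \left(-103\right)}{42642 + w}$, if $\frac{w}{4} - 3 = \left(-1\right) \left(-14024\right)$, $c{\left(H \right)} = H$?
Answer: $- \frac{14463}{49375} \approx -0.29292$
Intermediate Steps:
$r = -29647$ ($r = -4 - 29643 = -29647$)
$w = 56108$ ($w = 12 + 4 \left(\left(-1\right) \left(-14024\right)\right) = 12 + 4 \cdot 14024 = 12 + 56096 = 56108$)
$\frac{r + c{\left(-7 \right)} \left(-103\right)}{42642 + w} = \frac{-29647 - -721}{42642 + 56108} = \frac{-29647 + 721}{98750} = \left(-28926\right) \frac{1}{98750} = - \frac{14463}{49375}$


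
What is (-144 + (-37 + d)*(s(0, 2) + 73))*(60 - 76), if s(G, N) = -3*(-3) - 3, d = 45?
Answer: -7808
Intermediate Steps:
s(G, N) = 6 (s(G, N) = 9 - 3 = 6)
(-144 + (-37 + d)*(s(0, 2) + 73))*(60 - 76) = (-144 + (-37 + 45)*(6 + 73))*(60 - 76) = (-144 + 8*79)*(-16) = (-144 + 632)*(-16) = 488*(-16) = -7808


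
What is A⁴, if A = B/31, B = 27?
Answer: 531441/923521 ≈ 0.57545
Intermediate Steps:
A = 27/31 ≈ 0.87097
A⁴ = (27/31)⁴ = 531441/923521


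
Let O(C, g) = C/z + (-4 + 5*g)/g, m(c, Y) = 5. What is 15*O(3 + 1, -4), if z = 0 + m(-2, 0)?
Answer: 102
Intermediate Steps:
z = 5 (z = 0 + 5 = 5)
O(C, g) = C/5 + (-4 + 5*g)/g
15*O(3 + 1, -4) = 15*(5 - 4/(-4) + (3 + 1)/5) = 15*(5 - 4*(-¼) + (⅕)*4) = 15*(5 + 1 + ⅘) = 15*(34/5) = 102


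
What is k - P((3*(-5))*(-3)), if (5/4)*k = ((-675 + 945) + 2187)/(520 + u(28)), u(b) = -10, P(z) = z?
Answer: -17487/425 ≈ -41.146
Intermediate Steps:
k = 1638/425 (k = 4*(((-675 + 945) + 2187)/(520 - 10))/5 = 4*((270 + 2187)/510)/5 = 4*(2457*(1/510))/5 = (4/5)*(819/170) = 1638/425 ≈ 3.8541)
k - P((3*(-5))*(-3)) = 1638/425 - 3*(-5)*(-3) = 1638/425 - (-15)*(-3) = 1638/425 - 1*45 = 1638/425 - 45 = -17487/425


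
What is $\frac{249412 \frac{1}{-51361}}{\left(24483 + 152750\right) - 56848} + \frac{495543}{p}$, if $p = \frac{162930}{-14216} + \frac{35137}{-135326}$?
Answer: $- \frac{1473621206025111147140936}{34854367859823494105} \approx -42279.0$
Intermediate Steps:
$p = - \frac{5637043193}{480948604}$ ($p = 162930 \left(- \frac{1}{14216}\right) + 35137 \left(- \frac{1}{135326}\right) = - \frac{81465}{7108} - \frac{35137}{135326} = - \frac{5637043193}{480948604} \approx -11.721$)
$\frac{249412 \frac{1}{-51361}}{\left(24483 + 152750\right) - 56848} + \frac{495543}{p} = \frac{249412 \frac{1}{-51361}}{\left(24483 + 152750\right) - 56848} + \frac{495543}{- \frac{5637043193}{480948604}} = \frac{249412 \left(- \frac{1}{51361}\right)}{177233 - 56848} + 495543 \left(- \frac{480948604}{5637043193}\right) = - \frac{249412}{51361 \cdot 120385} - \frac{238330714071972}{5637043193} = \left(- \frac{249412}{51361}\right) \frac{1}{120385} - \frac{238330714071972}{5637043193} = - \frac{249412}{6183093985} - \frac{238330714071972}{5637043193} = - \frac{1473621206025111147140936}{34854367859823494105}$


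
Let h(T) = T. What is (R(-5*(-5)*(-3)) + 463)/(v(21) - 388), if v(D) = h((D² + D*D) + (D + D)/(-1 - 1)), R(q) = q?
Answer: 388/473 ≈ 0.82030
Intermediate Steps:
v(D) = -D + 2*D² (v(D) = (D² + D*D) + (D + D)/(-1 - 1) = (D² + D²) + (2*D)/(-2) = 2*D² + (2*D)*(-½) = 2*D² - D = -D + 2*D²)
(R(-5*(-5)*(-3)) + 463)/(v(21) - 388) = (-5*(-5)*(-3) + 463)/(21*(-1 + 2*21) - 388) = (25*(-3) + 463)/(21*(-1 + 42) - 388) = (-75 + 463)/(21*41 - 388) = 388/(861 - 388) = 388/473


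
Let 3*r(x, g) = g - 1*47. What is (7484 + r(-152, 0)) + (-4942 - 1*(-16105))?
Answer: 55894/3 ≈ 18631.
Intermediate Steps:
r(x, g) = -47/3 + g/3 (r(x, g) = (g - 1*47)/3 = (g - 47)/3 = (-47 + g)/3 = -47/3 + g/3)
(7484 + r(-152, 0)) + (-4942 - 1*(-16105)) = (7484 + (-47/3 + (1/3)*0)) + (-4942 - 1*(-16105)) = (7484 + (-47/3 + 0)) + (-4942 + 16105) = (7484 - 47/3) + 11163 = 22405/3 + 11163 = 55894/3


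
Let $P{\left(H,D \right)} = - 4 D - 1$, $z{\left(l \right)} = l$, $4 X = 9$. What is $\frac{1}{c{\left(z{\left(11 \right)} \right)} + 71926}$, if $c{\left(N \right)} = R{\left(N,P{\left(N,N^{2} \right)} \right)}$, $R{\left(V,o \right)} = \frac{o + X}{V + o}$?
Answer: $\frac{1896}{136373627} \approx 1.3903 \cdot 10^{-5}$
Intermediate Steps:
$X = \frac{9}{4}$ ($X = \frac{1}{4} \cdot 9 = \frac{9}{4} \approx 2.25$)
$P{\left(H,D \right)} = -1 - 4 D$
$R{\left(V,o \right)} = \frac{\frac{9}{4} + o}{V + o}$ ($R{\left(V,o \right)} = \frac{o + \frac{9}{4}}{V + o} = \frac{\frac{9}{4} + o}{V + o}$)
$c{\left(N \right)} = \frac{\frac{5}{4} - 4 N^{2}}{-1 + N - 4 N^{2}}$ ($c{\left(N \right)} = \frac{\frac{9}{4} - \left(1 + 4 N^{2}\right)}{N - \left(1 + 4 N^{2}\right)} = \frac{\frac{5}{4} - 4 N^{2}}{-1 + N - 4 N^{2}}$)
$\frac{1}{c{\left(z{\left(11 \right)} \right)} + 71926} = \frac{1}{\frac{-5 + 16 \cdot 11^{2}}{4 \left(1 - 11 + 4 \cdot 11^{2}\right)} + 71926} = \frac{1}{\frac{-5 + 16 \cdot 121}{4 \left(1 - 11 + 4 \cdot 121\right)} + 71926} = \frac{1}{\frac{-5 + 1936}{4 \left(1 - 11 + 484\right)} + 71926} = \frac{1}{\frac{1}{4} \cdot \frac{1}{474} \cdot 1931 + 71926} = \frac{1}{\frac{1931}{1896} + 71926} = \frac{1}{\frac{136373627}{1896}} = \frac{1896}{136373627}$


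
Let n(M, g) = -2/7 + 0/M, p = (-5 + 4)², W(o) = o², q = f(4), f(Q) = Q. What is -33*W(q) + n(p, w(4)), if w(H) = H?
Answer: -3698/7 ≈ -528.29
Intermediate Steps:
q = 4
p = 1 (p = (-1)² = 1)
n(M, g) = -2/7 (n(M, g) = -2*⅐ + 0 = -2/7 + 0 = -2/7)
-33*W(q) + n(p, w(4)) = -33*4² - 2/7 = -33*16 - 2/7 = -528 - 2/7 = -3698/7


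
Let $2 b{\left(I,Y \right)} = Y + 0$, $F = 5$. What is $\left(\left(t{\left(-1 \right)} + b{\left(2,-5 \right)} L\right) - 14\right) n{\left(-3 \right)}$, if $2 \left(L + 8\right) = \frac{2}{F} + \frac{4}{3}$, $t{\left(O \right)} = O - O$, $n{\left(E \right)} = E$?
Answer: $- \frac{23}{2} \approx -11.5$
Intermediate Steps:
$t{\left(O \right)} = 0$
$L = - \frac{107}{15}$ ($L = -8 + \frac{\frac{2}{5} + \frac{4}{3}}{2} = -8 + \frac{1}{2} \cdot \frac{26}{15} = -8 + \frac{13}{15} = - \frac{107}{15} \approx -7.1333$)
$b{\left(I,Y \right)} = \frac{Y}{2}$ ($b{\left(I,Y \right)} = \frac{Y + 0}{2} = \frac{Y}{2}$)
$\left(\left(t{\left(-1 \right)} + b{\left(2,-5 \right)} L\right) - 14\right) n{\left(-3 \right)} = \left(\left(0 + \frac{1}{2} \left(-5\right) \left(- \frac{107}{15}\right)\right) - 14\right) \left(-3\right) = \left(\left(0 - - \frac{107}{6}\right) - 14\right) \left(-3\right) = \left(\left(0 + \frac{107}{6}\right) - 14\right) \left(-3\right) = \left(\frac{107}{6} - 14\right) \left(-3\right) = \frac{23}{6} \left(-3\right) = - \frac{23}{2}$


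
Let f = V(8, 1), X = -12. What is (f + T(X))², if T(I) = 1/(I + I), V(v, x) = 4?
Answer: 9025/576 ≈ 15.668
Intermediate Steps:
f = 4
T(I) = 1/(2*I)
(f + T(X))² = (4 + (½)/(-12))² = (4 + (½)*(-1/12))² = (4 - 1/24)² = (95/24)² = 9025/576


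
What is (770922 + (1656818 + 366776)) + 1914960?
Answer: 4709476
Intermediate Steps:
(770922 + (1656818 + 366776)) + 1914960 = (770922 + 2023594) + 1914960 = 2794516 + 1914960 = 4709476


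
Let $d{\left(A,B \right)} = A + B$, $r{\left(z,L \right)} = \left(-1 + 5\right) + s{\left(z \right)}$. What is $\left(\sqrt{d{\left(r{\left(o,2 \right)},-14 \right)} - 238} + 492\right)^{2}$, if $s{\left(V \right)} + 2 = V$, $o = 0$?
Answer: $241814 + 4920 i \sqrt{10} \approx 2.4181 \cdot 10^{5} + 15558.0 i$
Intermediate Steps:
$s{\left(V \right)} = -2 + V$
$r{\left(z,L \right)} = 2 + z$ ($r{\left(z,L \right)} = \left(-1 + 5\right) + \left(-2 + z\right) = 4 + \left(-2 + z\right) = 2 + z$)
$\left(\sqrt{d{\left(r{\left(o,2 \right)},-14 \right)} - 238} + 492\right)^{2} = \left(\sqrt{\left(\left(2 + 0\right) - 14\right) - 238} + 492\right)^{2} = \left(\sqrt{\left(2 - 14\right) - 238} + 492\right)^{2} = \left(\sqrt{-12 - 238} + 492\right)^{2} = \left(\sqrt{-250} + 492\right)^{2} = \left(5 i \sqrt{10} + 492\right)^{2} = \left(492 + 5 i \sqrt{10}\right)^{2}$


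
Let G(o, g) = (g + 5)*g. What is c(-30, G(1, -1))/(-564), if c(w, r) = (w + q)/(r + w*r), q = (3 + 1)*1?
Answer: 13/32712 ≈ 0.00039741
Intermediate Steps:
q = 4 (q = 4*1 = 4)
G(o, g) = g*(5 + g) (G(o, g) = (5 + g)*g = g*(5 + g))
c(w, r) = (4 + w)/(r + r*w) (c(w, r) = (w + 4)/(r + w*r) = (4 + w)/(r + r*w))
c(-30, G(1, -1))/(-564) = ((4 - 30)/(((-(5 - 1)))*(1 - 30)))/(-564) = (-26/(-1*4*(-29)))*(-1/564) = (-1/29*(-26)/(-4))*(-1/564) = -¼*(-1/29)*(-26)*(-1/564) = -13/58*(-1/564) = 13/32712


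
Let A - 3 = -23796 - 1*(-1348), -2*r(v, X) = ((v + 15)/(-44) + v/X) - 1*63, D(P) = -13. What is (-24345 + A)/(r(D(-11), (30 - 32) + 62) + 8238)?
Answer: -61762800/10915913 ≈ -5.6581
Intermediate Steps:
r(v, X) = 2787/88 + v/88 - v/(2*X) (r(v, X) = -(((v + 15)/(-44) + v/X) - 1*63)/2 = -(((15 + v)*(-1/44) + v/X) - 63)/2 = -(((-15/44 - v/44) + v/X) - 63)/2 = -((-15/44 - v/44 + v/X) - 63)/2 = -(-2787/44 - v/44 + v/X)/2 = 2787/88 + v/88 - v/(2*X))
A = -22445 (A = 3 + (-23796 - 1*(-1348)) = 3 + (-23796 + 1348) = 3 - 22448 = -22445)
(-24345 + A)/(r(D(-11), (30 - 32) + 62) + 8238) = (-24345 - 22445)/((-44*(-13) + ((30 - 32) + 62)*(2787 - 13))/(88*((30 - 32) + 62)) + 8238) = -46790/((572 + (-2 + 62)*2774)/(88*(-2 + 62)) + 8238) = -46790/((1/88)*(572 + 60*2774)/60 + 8238) = -46790/((1/88)*(1/60)*(572 + 166440) + 8238) = -46790/((1/88)*(1/60)*167012 + 8238) = -46790/(41753/1320 + 8238) = -46790/10915913/1320 = -46790*1320/10915913 = -61762800/10915913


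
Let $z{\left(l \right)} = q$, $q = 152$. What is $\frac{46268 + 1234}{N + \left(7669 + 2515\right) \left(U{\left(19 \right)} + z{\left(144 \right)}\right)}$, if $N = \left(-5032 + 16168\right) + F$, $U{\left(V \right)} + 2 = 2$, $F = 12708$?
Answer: $\frac{23751}{785906} \approx 0.030221$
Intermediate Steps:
$U{\left(V \right)} = 0$ ($U{\left(V \right)} = -2 + 2 = 0$)
$z{\left(l \right)} = 152$
$N = 23844$ ($N = \left(-5032 + 16168\right) + 12708 = 11136 + 12708 = 23844$)
$\frac{46268 + 1234}{N + \left(7669 + 2515\right) \left(U{\left(19 \right)} + z{\left(144 \right)}\right)} = \frac{46268 + 1234}{23844 + \left(7669 + 2515\right) \left(0 + 152\right)} = \frac{47502}{23844 + 10184 \cdot 152} = \frac{47502}{23844 + 1547968} = \frac{47502}{1571812} = 47502 \cdot \frac{1}{1571812} = \frac{23751}{785906}$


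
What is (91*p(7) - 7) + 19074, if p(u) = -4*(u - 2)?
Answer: 17247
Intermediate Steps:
p(u) = 8 - 4*u (p(u) = -4*(-2 + u) = 8 - 4*u)
(91*p(7) - 7) + 19074 = (91*(8 - 4*7) - 7) + 19074 = (91*(8 - 28) - 7) + 19074 = (91*(-20) - 7) + 19074 = (-1820 - 7) + 19074 = -1827 + 19074 = 17247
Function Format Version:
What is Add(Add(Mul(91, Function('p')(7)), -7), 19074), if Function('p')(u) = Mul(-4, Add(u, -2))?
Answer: 17247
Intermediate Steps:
Function('p')(u) = Add(8, Mul(-4, u)) (Function('p')(u) = Mul(-4, Add(-2, u)) = Add(8, Mul(-4, u)))
Add(Add(Mul(91, Function('p')(7)), -7), 19074) = Add(Add(Mul(91, Add(8, Mul(-4, 7))), -7), 19074) = Add(Add(Mul(91, Add(8, -28)), -7), 19074) = Add(Add(Mul(91, -20), -7), 19074) = Add(Add(-1820, -7), 19074) = Add(-1827, 19074) = 17247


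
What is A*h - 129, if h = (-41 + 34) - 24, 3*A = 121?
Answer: -4138/3 ≈ -1379.3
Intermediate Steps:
A = 121/3 (A = (1/3)*121 = 121/3 ≈ 40.333)
h = -31 (h = -7 - 24 = -31)
A*h - 129 = (121/3)*(-31) - 129 = -3751/3 - 129 = -4138/3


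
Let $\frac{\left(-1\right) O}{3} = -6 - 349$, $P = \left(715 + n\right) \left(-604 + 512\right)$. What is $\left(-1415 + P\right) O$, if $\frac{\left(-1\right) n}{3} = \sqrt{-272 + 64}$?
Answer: $-71562675 + 1175760 i \sqrt{13} \approx -7.1563 \cdot 10^{7} + 4.2393 \cdot 10^{6} i$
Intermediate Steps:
$n = - 12 i \sqrt{13}$ ($n = - 3 \sqrt{-272 + 64} = - 3 \sqrt{-208} = - 3 \cdot 4 i \sqrt{13} = - 12 i \sqrt{13} \approx - 43.267 i$)
$P = -65780 + 1104 i \sqrt{13}$ ($P = \left(715 - 12 i \sqrt{13}\right) \left(-604 + 512\right) = \left(715 - 12 i \sqrt{13}\right) \left(-92\right) = -65780 + 1104 i \sqrt{13} \approx -65780.0 + 3980.5 i$)
$O = 1065$ ($O = - 3 \left(-6 - 349\right) = \left(-3\right) \left(-355\right) = 1065$)
$\left(-1415 + P\right) O = \left(-1415 - \left(65780 - 1104 i \sqrt{13}\right)\right) 1065 = \left(-67195 + 1104 i \sqrt{13}\right) 1065 = -71562675 + 1175760 i \sqrt{13}$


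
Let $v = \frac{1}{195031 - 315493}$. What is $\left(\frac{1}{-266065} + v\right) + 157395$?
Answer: $\frac{5044623393525323}{32050722030} \approx 1.574 \cdot 10^{5}$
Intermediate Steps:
$v = - \frac{1}{120462}$ ($v = \frac{1}{-120462} = - \frac{1}{120462} \approx -8.3014 \cdot 10^{-6}$)
$\left(\frac{1}{-266065} + v\right) + 157395 = \left(\frac{1}{-266065} - \frac{1}{120462}\right) + 157395 = \left(- \frac{1}{266065} - \frac{1}{120462}\right) + 157395 = - \frac{386527}{32050722030} + 157395 = \frac{5044623393525323}{32050722030}$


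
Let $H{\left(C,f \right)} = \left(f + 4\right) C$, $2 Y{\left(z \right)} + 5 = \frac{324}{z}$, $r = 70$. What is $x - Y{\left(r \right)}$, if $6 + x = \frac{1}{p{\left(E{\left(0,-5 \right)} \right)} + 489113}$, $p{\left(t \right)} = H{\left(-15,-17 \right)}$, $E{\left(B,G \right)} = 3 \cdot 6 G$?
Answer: $- \frac{99574143}{17125780} \approx -5.8143$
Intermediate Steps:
$Y{\left(z \right)} = - \frac{5}{2} + \frac{162}{z}$ ($Y{\left(z \right)} = - \frac{5}{2} + \frac{324 \frac{1}{z}}{2} = - \frac{5}{2} + \frac{162}{z}$)
$H{\left(C,f \right)} = C \left(4 + f\right)$ ($H{\left(C,f \right)} = \left(4 + f\right) C = C \left(4 + f\right)$)
$E{\left(B,G \right)} = 18 G$
$p{\left(t \right)} = 195$ ($p{\left(t \right)} = - 15 \left(4 - 17\right) = \left(-15\right) \left(-13\right) = 195$)
$x = - \frac{2935847}{489308}$ ($x = -6 + \frac{1}{195 + 489113} = -6 + \frac{1}{489308} = - \frac{2935847}{489308} \approx -6.0$)
$x - Y{\left(r \right)} = - \frac{2935847}{489308} - \left(- \frac{5}{2} + \frac{162}{70}\right) = - \frac{2935847}{489308} - \left(- \frac{5}{2} + 162 \cdot \frac{1}{70}\right) = - \frac{2935847}{489308} - \left(- \frac{5}{2} + \frac{81}{35}\right) = - \frac{2935847}{489308} - - \frac{13}{70} = - \frac{2935847}{489308} + \frac{13}{70} = - \frac{99574143}{17125780}$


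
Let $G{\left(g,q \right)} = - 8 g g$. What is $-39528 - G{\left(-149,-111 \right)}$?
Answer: $138080$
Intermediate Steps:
$G{\left(g,q \right)} = - 8 g^{2}$
$-39528 - G{\left(-149,-111 \right)} = -39528 - - 8 \left(-149\right)^{2} = -39528 - \left(-8\right) 22201 = -39528 - -177608 = -39528 + 177608 = 138080$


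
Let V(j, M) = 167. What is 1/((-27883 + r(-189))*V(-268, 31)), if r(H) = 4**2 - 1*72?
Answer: -1/4665813 ≈ -2.1432e-7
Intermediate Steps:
r(H) = -56 (r(H) = 16 - 72 = -56)
1/((-27883 + r(-189))*V(-268, 31)) = 1/(-27883 - 56*167) = (1/167)/(-27939) = -1/27939*1/167 = -1/4665813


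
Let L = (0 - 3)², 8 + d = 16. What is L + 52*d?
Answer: 425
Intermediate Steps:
d = 8 (d = -8 + 16 = 8)
L = 9 (L = (-3)² = 9)
L + 52*d = 9 + 52*8 = 9 + 416 = 425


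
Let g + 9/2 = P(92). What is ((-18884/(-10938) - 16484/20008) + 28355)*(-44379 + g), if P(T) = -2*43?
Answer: -68990188027024375/54711876 ≈ -1.2610e+9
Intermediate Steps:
P(T) = -86
g = -181/2 (g = -9/2 - 86 = -181/2 ≈ -90.500)
((-18884/(-10938) - 16484/20008) + 28355)*(-44379 + g) = ((-18884/(-10938) - 16484/20008) + 28355)*(-44379 - 181/2) = ((-18884*(-1/10938) - 16484*1/20008) + 28355)*(-88939/2) = ((9442/5469 - 4121/5002) + 28355)*(-88939/2) = (24691135/27355938 + 28355)*(-88939/2) = (775702313125/27355938)*(-88939/2) = -68990188027024375/54711876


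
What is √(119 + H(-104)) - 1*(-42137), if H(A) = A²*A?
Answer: 42137 + I*√1124745 ≈ 42137.0 + 1060.5*I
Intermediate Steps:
H(A) = A³
√(119 + H(-104)) - 1*(-42137) = √(119 + (-104)³) - 1*(-42137) = √(119 - 1124864) + 42137 = √(-1124745) + 42137 = I*√1124745 + 42137 = 42137 + I*√1124745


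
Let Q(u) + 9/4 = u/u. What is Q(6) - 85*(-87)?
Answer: 29575/4 ≈ 7393.8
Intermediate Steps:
Q(u) = -5/4 (Q(u) = -9/4 + u/u = -9/4 + 1 = -5/4)
Q(6) - 85*(-87) = -5/4 - 85*(-87) = -5/4 + 7395 = 29575/4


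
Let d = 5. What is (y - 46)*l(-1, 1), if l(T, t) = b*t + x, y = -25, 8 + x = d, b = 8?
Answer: -355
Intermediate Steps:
x = -3 (x = -8 + 5 = -3)
l(T, t) = -3 + 8*t (l(T, t) = 8*t - 3 = -3 + 8*t)
(y - 46)*l(-1, 1) = (-25 - 46)*(-3 + 8*1) = -71*(-3 + 8) = -71*5 = -355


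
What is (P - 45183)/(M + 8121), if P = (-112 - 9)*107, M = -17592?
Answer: 58130/9471 ≈ 6.1377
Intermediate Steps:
P = -12947 (P = -121*107 = -12947)
(P - 45183)/(M + 8121) = (-12947 - 45183)/(-17592 + 8121) = -58130/(-9471) = -58130*(-1/9471) = 58130/9471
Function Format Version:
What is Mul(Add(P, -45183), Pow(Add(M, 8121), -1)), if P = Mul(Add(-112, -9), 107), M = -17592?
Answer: Rational(58130, 9471) ≈ 6.1377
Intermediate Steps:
P = -12947 (P = Mul(-121, 107) = -12947)
Mul(Add(P, -45183), Pow(Add(M, 8121), -1)) = Mul(Add(-12947, -45183), Pow(Add(-17592, 8121), -1)) = Mul(-58130, Pow(-9471, -1)) = Mul(-58130, Rational(-1, 9471)) = Rational(58130, 9471)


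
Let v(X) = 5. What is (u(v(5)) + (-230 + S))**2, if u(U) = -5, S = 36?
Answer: 39601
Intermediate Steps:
(u(v(5)) + (-230 + S))**2 = (-5 + (-230 + 36))**2 = (-5 - 194)**2 = (-199)**2 = 39601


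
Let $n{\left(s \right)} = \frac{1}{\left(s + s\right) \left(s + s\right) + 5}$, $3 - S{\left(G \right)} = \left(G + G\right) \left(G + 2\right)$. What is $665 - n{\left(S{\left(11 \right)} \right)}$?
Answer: $\frac{213040064}{320361} \approx 665.0$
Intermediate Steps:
$S{\left(G \right)} = 3 - 2 G \left(2 + G\right)$ ($S{\left(G \right)} = 3 - \left(G + G\right) \left(G + 2\right) = 3 - 2 G \left(2 + G\right)$)
$n{\left(s \right)} = \frac{1}{5 + 4 s^{2}}$ ($n{\left(s \right)} = \frac{1}{2 s 2 s + 5} = \frac{1}{4 s^{2} + 5} = \frac{1}{5 + 4 s^{2}}$)
$665 - n{\left(S{\left(11 \right)} \right)} = 665 - \frac{1}{5 + 4 \left(3 - 44 - 2 \cdot 11^{2}\right)^{2}} = 665 - \frac{1}{5 + 4 \left(3 - 44 - 242\right)^{2}} = 665 - \frac{1}{5 + 4 \left(-283\right)^{2}} = 665 - \frac{1}{5 + 4 \cdot 80089} = 665 - \frac{1}{5 + 320356} = 665 - \frac{1}{320361} = \frac{213040064}{320361}$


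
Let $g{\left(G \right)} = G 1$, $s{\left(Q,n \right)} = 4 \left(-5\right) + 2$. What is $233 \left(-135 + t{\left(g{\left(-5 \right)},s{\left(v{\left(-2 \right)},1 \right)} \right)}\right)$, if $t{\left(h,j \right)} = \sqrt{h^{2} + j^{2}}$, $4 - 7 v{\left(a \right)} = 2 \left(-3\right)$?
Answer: $-31455 + 233 \sqrt{349} \approx -27102.0$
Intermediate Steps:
$v{\left(a \right)} = \frac{10}{7}$ ($v{\left(a \right)} = \frac{4}{7} - \frac{2 \left(-3\right)}{7} = \frac{4}{7} - - \frac{6}{7} = \frac{4}{7} + \frac{6}{7} = \frac{10}{7}$)
$s{\left(Q,n \right)} = -18$ ($s{\left(Q,n \right)} = -20 + 2 = -18$)
$g{\left(G \right)} = G$
$233 \left(-135 + t{\left(g{\left(-5 \right)},s{\left(v{\left(-2 \right)},1 \right)} \right)}\right) = 233 \left(-135 + \sqrt{\left(-5\right)^{2} + \left(-18\right)^{2}}\right) = 233 \left(-135 + \sqrt{25 + 324}\right) = 233 \left(-135 + \sqrt{349}\right) = -31455 + 233 \sqrt{349}$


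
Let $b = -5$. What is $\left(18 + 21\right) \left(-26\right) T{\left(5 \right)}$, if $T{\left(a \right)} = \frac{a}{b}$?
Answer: $1014$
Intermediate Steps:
$T{\left(a \right)} = - \frac{a}{5}$ ($T{\left(a \right)} = \frac{a}{-5} = a \left(- \frac{1}{5}\right) = - \frac{a}{5}$)
$\left(18 + 21\right) \left(-26\right) T{\left(5 \right)} = \left(18 + 21\right) \left(-26\right) \left(\left(- \frac{1}{5}\right) 5\right) = 39 \left(-26\right) \left(-1\right) = \left(-1014\right) \left(-1\right) = 1014$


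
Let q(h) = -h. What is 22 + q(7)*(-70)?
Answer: 512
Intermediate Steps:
22 + q(7)*(-70) = 22 - 1*7*(-70) = 22 - 7*(-70) = 22 + 490 = 512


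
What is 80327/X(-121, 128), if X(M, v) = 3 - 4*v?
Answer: -80327/509 ≈ -157.81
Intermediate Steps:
X(M, v) = 3 - 4*v
80327/X(-121, 128) = 80327/(3 - 4*128) = 80327/(3 - 512) = 80327/(-509) = 80327*(-1/509) = -80327/509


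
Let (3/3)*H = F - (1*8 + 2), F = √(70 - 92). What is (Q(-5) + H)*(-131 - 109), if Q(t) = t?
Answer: 3600 - 240*I*√22 ≈ 3600.0 - 1125.7*I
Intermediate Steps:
F = I*√22 (F = √(-22) = I*√22 ≈ 4.6904*I)
H = -10 + I*√22 (H = I*√22 - (1*8 + 2) = I*√22 - (8 + 2) = I*√22 - 1*10 = I*√22 - 10 = -10 + I*√22 ≈ -10.0 + 4.6904*I)
(Q(-5) + H)*(-131 - 109) = (-5 + (-10 + I*√22))*(-131 - 109) = (-15 + I*√22)*(-240) = 3600 - 240*I*√22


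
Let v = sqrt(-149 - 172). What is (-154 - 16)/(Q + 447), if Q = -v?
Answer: -2533/6671 - 17*I*sqrt(321)/20013 ≈ -0.3797 - 0.015219*I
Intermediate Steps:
v = I*sqrt(321) (v = sqrt(-321) = I*sqrt(321) ≈ 17.916*I)
Q = -I*sqrt(321) ≈ -17.916*I
(-154 - 16)/(Q + 447) = (-154 - 16)/(-I*sqrt(321) + 447) = -170/(447 - I*sqrt(321))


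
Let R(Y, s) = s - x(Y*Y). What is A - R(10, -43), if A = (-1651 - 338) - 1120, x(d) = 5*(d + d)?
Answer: -2066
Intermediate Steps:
x(d) = 10*d (x(d) = 5*(2*d) = 10*d)
A = -3109 (A = -1989 - 1120 = -3109)
R(Y, s) = s - 10*Y² (R(Y, s) = s - 10*Y*Y = s - 10*Y²)
A - R(10, -43) = -3109 - (-43 - 10*10²) = -3109 - (-43 - 10*100) = -3109 - (-43 - 1000) = -3109 - 1*(-1043) = -3109 + 1043 = -2066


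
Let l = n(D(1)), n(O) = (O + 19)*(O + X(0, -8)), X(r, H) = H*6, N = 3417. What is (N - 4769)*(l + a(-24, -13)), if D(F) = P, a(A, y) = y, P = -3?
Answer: 1120808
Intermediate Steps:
X(r, H) = 6*H
D(F) = -3
n(O) = (-48 + O)*(19 + O) (n(O) = (O + 19)*(O + 6*(-8)) = (19 + O)*(O - 48) = (19 + O)*(-48 + O) = (-48 + O)*(19 + O))
l = -816 (l = -912 + (-3)**2 - 29*(-3) = -912 + 9 + 87 = -816)
(N - 4769)*(l + a(-24, -13)) = (3417 - 4769)*(-816 - 13) = -1352*(-829) = 1120808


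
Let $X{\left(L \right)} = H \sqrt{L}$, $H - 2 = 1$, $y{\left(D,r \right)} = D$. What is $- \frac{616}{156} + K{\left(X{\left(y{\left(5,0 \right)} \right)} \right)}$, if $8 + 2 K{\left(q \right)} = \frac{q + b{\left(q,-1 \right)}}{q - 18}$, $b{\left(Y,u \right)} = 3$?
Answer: $- \frac{19649}{2418} - \frac{7 \sqrt{5}}{62} \approx -8.3786$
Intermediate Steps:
$H = 3$ ($H = 2 + 1 = 3$)
$X{\left(L \right)} = 3 \sqrt{L}$
$K{\left(q \right)} = -4 + \frac{3 + q}{2 \left(-18 + q\right)}$ ($K{\left(q \right)} = -4 + \frac{\left(q + 3\right) \frac{1}{q - 18}}{2} = -4 + \frac{\left(3 + q\right) \frac{1}{-18 + q}}{2} = -4 + \frac{\frac{1}{-18 + q} \left(3 + q\right)}{2} = -4 + \frac{3 + q}{2 \left(-18 + q\right)}$)
$- \frac{616}{156} + K{\left(X{\left(y{\left(5,0 \right)} \right)} \right)} = - \frac{616}{156} + \frac{7 \left(21 - 3 \sqrt{5}\right)}{2 \left(-18 + 3 \sqrt{5}\right)} = \left(-616\right) \frac{1}{156} + \frac{7 \left(21 - 3 \sqrt{5}\right)}{2 \left(-18 + 3 \sqrt{5}\right)} = - \frac{154}{39} + \frac{7 \left(21 - 3 \sqrt{5}\right)}{2 \left(-18 + 3 \sqrt{5}\right)}$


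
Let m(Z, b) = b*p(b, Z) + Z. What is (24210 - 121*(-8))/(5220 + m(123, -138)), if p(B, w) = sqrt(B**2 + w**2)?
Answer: -44842018/207414321 - 1158188*sqrt(3797)/69138107 ≈ -1.2484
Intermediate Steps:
m(Z, b) = Z + b*sqrt(Z**2 + b**2) (m(Z, b) = b*sqrt(b**2 + Z**2) + Z = b*sqrt(Z**2 + b**2) + Z = Z + b*sqrt(Z**2 + b**2))
(24210 - 121*(-8))/(5220 + m(123, -138)) = (24210 - 121*(-8))/(5220 + (123 - 138*sqrt(123**2 + (-138)**2))) = (24210 + 968)/(5220 + (123 - 138*sqrt(15129 + 19044))) = 25178/(5220 + (123 - 414*sqrt(3797))) = 25178/(5343 - 414*sqrt(3797))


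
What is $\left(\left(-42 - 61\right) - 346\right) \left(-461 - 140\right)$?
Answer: $269849$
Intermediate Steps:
$\left(\left(-42 - 61\right) - 346\right) \left(-461 - 140\right) = \left(\left(-42 - 61\right) - 346\right) \left(-601\right) = \left(-103 - 346\right) \left(-601\right) = \left(-449\right) \left(-601\right) = 269849$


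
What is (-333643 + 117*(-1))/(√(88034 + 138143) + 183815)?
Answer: -3834380900/2111733003 + 20860*√226177/2111733003 ≈ -1.8111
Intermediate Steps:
(-333643 + 117*(-1))/(√(88034 + 138143) + 183815) = (-333643 - 117)/(√226177 + 183815) = -333760/(183815 + √226177)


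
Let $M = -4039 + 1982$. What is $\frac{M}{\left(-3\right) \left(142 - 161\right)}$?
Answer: $- \frac{2057}{57} \approx -36.088$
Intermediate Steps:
$M = -2057$
$\frac{M}{\left(-3\right) \left(142 - 161\right)} = - \frac{2057}{\left(-3\right) \left(142 - 161\right)} = - \frac{2057}{\left(-3\right) \left(-19\right)} = - \frac{2057}{57}$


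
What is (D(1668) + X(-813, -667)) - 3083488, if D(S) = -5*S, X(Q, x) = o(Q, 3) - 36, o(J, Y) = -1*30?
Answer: -3091894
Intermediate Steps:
o(J, Y) = -30
X(Q, x) = -66 (X(Q, x) = -30 - 36 = -66)
(D(1668) + X(-813, -667)) - 3083488 = (-5*1668 - 66) - 3083488 = (-8340 - 66) - 3083488 = -8406 - 3083488 = -3091894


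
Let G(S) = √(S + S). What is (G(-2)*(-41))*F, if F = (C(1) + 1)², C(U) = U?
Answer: -328*I ≈ -328.0*I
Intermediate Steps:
G(S) = √2*√S (G(S) = √(2*S) = √2*√S)
F = 4 (F = (1 + 1)² = 2² = 4)
(G(-2)*(-41))*F = ((√2*√(-2))*(-41))*4 = ((√2*(I*√2))*(-41))*4 = ((2*I)*(-41))*4 = -82*I*4 = -328*I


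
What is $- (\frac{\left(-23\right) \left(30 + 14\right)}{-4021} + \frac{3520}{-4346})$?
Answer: $\frac{4877884}{8737633} \approx 0.55826$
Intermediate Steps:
$- (\frac{\left(-23\right) \left(30 + 14\right)}{-4021} + \frac{3520}{-4346}) = - (\left(-23\right) 44 \left(- \frac{1}{4021}\right) + 3520 \left(- \frac{1}{4346}\right)) = - (\left(-1012\right) \left(- \frac{1}{4021}\right) - \frac{1760}{2173}) = - (\frac{1012}{4021} - \frac{1760}{2173}) = \left(-1\right) \left(- \frac{4877884}{8737633}\right) = \frac{4877884}{8737633}$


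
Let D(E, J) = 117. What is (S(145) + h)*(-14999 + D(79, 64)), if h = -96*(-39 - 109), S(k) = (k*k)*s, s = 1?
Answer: -524337506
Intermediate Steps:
S(k) = k² (S(k) = (k*k)*1 = k²*1 = k²)
h = 14208 (h = -96*(-148) = 14208)
(S(145) + h)*(-14999 + D(79, 64)) = (145² + 14208)*(-14999 + 117) = (21025 + 14208)*(-14882) = 35233*(-14882) = -524337506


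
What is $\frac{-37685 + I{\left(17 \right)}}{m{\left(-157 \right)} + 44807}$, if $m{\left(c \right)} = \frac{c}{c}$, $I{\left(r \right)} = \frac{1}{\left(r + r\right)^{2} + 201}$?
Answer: $- \frac{6392318}{7600557} \approx -0.84103$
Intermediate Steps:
$I{\left(r \right)} = \frac{1}{201 + 4 r^{2}}$ ($I{\left(r \right)} = \frac{1}{\left(2 r\right)^{2} + 201} = \frac{1}{4 r^{2} + 201} = \frac{1}{201 + 4 r^{2}}$)
$m{\left(c \right)} = 1$
$\frac{-37685 + I{\left(17 \right)}}{m{\left(-157 \right)} + 44807} = \frac{-37685 + \frac{1}{201 + 4 \cdot 17^{2}}}{1 + 44807} = \frac{-37685 + \frac{1}{201 + 4 \cdot 289}}{44808} = \left(-37685 + \frac{1}{201 + 1156}\right) \frac{1}{44808} = \left(-37685 + \frac{1}{1357}\right) \frac{1}{44808} = \left(- \frac{51138544}{1357}\right) \frac{1}{44808} = - \frac{6392318}{7600557}$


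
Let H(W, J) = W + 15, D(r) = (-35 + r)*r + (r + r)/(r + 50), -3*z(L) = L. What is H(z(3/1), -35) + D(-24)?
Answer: 18566/13 ≈ 1428.2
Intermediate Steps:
z(L) = -L/3
D(r) = r*(-35 + r) + 2*r/(50 + r) (D(r) = r*(-35 + r) + (2*r)/(50 + r) = r*(-35 + r) + 2*r/(50 + r))
H(W, J) = 15 + W
H(z(3/1), -35) + D(-24) = (15 - 1/1) - 24*(-1748 + (-24)² + 15*(-24))/(50 - 24) = (15 - 1) - 24*(-1748 + 576 - 360)/26 = (15 - ⅓*3) - 24*1/26*(-1532) = (15 - 1) + 18384/13 = 14 + 18384/13 = 18566/13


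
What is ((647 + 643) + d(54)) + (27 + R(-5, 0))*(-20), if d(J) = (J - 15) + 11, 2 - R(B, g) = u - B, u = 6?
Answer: 980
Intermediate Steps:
R(B, g) = -4 + B (R(B, g) = 2 - (6 - B) = 2 + (-6 + B) = -4 + B)
d(J) = -4 + J (d(J) = (-15 + J) + 11 = -4 + J)
((647 + 643) + d(54)) + (27 + R(-5, 0))*(-20) = ((647 + 643) + (-4 + 54)) + (27 + (-4 - 5))*(-20) = (1290 + 50) + (27 - 9)*(-20) = 1340 + 18*(-20) = 1340 - 360 = 980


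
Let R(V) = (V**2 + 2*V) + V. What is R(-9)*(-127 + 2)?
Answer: -6750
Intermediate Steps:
R(V) = V**2 + 3*V
R(-9)*(-127 + 2) = (-9*(3 - 9))*(-127 + 2) = -9*(-6)*(-125) = 54*(-125) = -6750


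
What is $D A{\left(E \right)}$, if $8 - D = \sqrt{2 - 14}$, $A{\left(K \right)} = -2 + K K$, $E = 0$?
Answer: $-16 + 4 i \sqrt{3} \approx -16.0 + 6.9282 i$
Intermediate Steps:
$A{\left(K \right)} = -2 + K^{2}$
$D = 8 - 2 i \sqrt{3}$ ($D = 8 - \sqrt{2 - 14} = 8 - \sqrt{-12} = 8 - 2 i \sqrt{3} \approx 8.0 - 3.4641 i$)
$D A{\left(E \right)} = \left(8 - 2 i \sqrt{3}\right) \left(-2 + 0^{2}\right) = \left(8 - 2 i \sqrt{3}\right) \left(-2 + 0\right) = \left(8 - 2 i \sqrt{3}\right) \left(-2\right) = -16 + 4 i \sqrt{3}$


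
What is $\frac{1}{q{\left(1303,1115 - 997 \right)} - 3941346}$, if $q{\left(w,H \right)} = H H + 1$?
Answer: $- \frac{1}{3927421} \approx -2.5462 \cdot 10^{-7}$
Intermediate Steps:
$q{\left(w,H \right)} = 1 + H^{2}$ ($q{\left(w,H \right)} = H^{2} + 1 = 1 + H^{2}$)
$\frac{1}{q{\left(1303,1115 - 997 \right)} - 3941346} = \frac{1}{\left(1 + \left(1115 - 997\right)^{2}\right) - 3941346} = \frac{1}{\left(1 + 118^{2}\right) - 3941346} = \frac{1}{\left(1 + 13924\right) - 3941346} = \frac{1}{13925 - 3941346} = \frac{1}{-3927421} = - \frac{1}{3927421}$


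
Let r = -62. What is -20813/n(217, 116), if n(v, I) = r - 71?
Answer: 20813/133 ≈ 156.49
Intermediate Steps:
n(v, I) = -133 (n(v, I) = -62 - 71 = -133)
-20813/n(217, 116) = -20813/(-133) = -20813*(-1/133) = 20813/133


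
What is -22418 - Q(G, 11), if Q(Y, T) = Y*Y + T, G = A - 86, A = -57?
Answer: -42878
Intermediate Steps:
G = -143 (G = -57 - 86 = -143)
Q(Y, T) = T + Y² (Q(Y, T) = Y² + T = T + Y²)
-22418 - Q(G, 11) = -22418 - (11 + (-143)²) = -22418 - (11 + 20449) = -22418 - 1*20460 = -22418 - 20460 = -42878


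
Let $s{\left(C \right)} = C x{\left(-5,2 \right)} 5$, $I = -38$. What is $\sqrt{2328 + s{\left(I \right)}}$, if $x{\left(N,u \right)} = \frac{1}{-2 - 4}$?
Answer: $\frac{\sqrt{21237}}{3} \approx 48.576$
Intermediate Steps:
$x{\left(N,u \right)} = - \frac{1}{6}$ ($x{\left(N,u \right)} = \frac{1}{-6} = - \frac{1}{6}$)
$s{\left(C \right)} = - \frac{5 C}{6}$ ($s{\left(C \right)} = C \left(- \frac{1}{6}\right) 5 = - \frac{C}{6} \cdot 5 = - \frac{5 C}{6}$)
$\sqrt{2328 + s{\left(I \right)}} = \sqrt{2328 - - \frac{95}{3}} = \sqrt{2328 + \frac{95}{3}} = \sqrt{\frac{7079}{3}} = \frac{\sqrt{21237}}{3}$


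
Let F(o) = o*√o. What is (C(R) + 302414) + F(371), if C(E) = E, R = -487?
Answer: 301927 + 371*√371 ≈ 3.0907e+5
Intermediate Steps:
F(o) = o^(3/2)
(C(R) + 302414) + F(371) = (-487 + 302414) + 371^(3/2) = 301927 + 371*√371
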